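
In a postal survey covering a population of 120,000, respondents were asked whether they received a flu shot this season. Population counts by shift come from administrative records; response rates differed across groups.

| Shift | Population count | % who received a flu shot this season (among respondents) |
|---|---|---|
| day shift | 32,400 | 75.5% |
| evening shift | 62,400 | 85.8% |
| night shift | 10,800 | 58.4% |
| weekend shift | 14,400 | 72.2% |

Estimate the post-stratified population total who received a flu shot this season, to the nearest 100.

Each cell contributes its population count × the respondent rate:
  day shift: 32,400 × 75.5% = 24,462
  evening shift: 62,400 × 85.8% = 53539.2
  night shift: 10,800 × 58.4% = 6307.2
  weekend shift: 14,400 × 72.2% = 10396.8
Estimated total = 94705.2 → 94,700.

94,700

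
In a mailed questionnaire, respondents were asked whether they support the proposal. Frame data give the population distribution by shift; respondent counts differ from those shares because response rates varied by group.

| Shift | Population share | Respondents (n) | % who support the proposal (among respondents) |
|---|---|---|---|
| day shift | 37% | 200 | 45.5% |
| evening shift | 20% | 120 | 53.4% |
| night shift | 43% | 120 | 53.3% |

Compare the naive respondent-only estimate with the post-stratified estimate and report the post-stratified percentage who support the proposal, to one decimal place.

50.4%

Unadjusted (pooled respondent) estimate weights by respondent counts:
  (200/440)×45.5 + (120/440)×53.4 + (120/440)×53.3 = 49.7818%
Reweighting by population shift shares:
  0.37×45.5 + 0.2×53.4 + 0.43×53.3 = 50.434%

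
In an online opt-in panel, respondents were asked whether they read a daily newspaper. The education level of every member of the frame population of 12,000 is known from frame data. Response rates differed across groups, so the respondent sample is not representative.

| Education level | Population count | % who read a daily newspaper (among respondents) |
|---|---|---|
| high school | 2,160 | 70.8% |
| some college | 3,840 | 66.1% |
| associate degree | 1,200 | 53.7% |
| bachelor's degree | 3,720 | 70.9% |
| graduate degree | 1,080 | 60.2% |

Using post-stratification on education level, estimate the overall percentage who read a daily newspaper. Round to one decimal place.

66.7%

Each cell contributes population-share × respondent value:
  high school: (2,160/12,000) × 70.8 = 12.744
  some college: (3,840/12,000) × 66.1 = 21.152
  associate degree: (1,200/12,000) × 53.7 = 5.37
  bachelor's degree: (3,720/12,000) × 70.9 = 21.979
  graduate degree: (1,080/12,000) × 60.2 = 5.418
Post-stratified estimate = 66.663 → 66.7%.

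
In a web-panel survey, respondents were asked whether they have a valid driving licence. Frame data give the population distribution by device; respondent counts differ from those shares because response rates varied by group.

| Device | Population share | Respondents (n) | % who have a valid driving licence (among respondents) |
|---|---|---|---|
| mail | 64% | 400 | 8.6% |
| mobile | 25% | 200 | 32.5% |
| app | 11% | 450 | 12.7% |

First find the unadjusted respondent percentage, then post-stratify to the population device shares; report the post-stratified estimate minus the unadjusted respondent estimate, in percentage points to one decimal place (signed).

+0.1 percentage points

Naive respondent-only estimate (weights = respondent counts):
  (400/1050)×8.6 + (200/1050)×32.5 + (450/1050)×12.7 = 14.9095%
Post-stratifying to population shares instead:
  0.64×8.6 + 0.25×32.5 + 0.11×12.7 = 15.026%
Difference = 15.026 − 14.9095 = 0.1165 pp.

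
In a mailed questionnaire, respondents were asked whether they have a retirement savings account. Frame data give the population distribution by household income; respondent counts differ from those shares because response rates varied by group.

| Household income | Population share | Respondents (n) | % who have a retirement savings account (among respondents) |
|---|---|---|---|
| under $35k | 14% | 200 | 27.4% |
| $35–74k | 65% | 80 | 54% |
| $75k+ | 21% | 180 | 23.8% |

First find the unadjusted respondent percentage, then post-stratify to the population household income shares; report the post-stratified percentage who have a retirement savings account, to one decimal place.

43.9%

Without adjustment, the pooled respondent share is:
  (200/460)×27.4 + (80/460)×54 + (180/460)×23.8 = 30.6174%
Reweighting by population household income shares:
  0.14×27.4 + 0.65×54 + 0.21×23.8 = 43.934%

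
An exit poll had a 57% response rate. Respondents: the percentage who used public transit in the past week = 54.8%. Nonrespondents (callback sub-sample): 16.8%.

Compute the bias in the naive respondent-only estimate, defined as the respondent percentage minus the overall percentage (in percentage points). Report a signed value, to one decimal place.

Nonresponse fraction = 1 − 0.57 = 0.43.
Bias = (nonresponse fraction) × (respondent percentage − nonrespondent percentage)
     = 0.43 × (54.8 − 16.8) = 0.43 × 38 = 16.34.

+16.3 percentage points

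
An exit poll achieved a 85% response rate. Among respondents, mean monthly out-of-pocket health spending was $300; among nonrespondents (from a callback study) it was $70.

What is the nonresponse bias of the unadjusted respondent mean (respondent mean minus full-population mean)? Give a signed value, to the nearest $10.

Nonresponse fraction = 1 − 0.85 = 0.15.
Bias = (nonresponse fraction) × (respondent mean − nonrespondent mean)
     = 0.15 × (300 − 70) = 0.15 × 230 = 34.5.

+$30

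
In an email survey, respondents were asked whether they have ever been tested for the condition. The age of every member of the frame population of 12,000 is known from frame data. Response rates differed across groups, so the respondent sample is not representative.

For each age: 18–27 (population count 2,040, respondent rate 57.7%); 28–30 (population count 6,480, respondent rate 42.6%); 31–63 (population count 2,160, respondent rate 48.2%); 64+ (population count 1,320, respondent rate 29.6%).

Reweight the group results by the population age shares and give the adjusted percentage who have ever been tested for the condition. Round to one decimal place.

Reweight to the known age distribution:
  18–27: (2,040/12,000) × 57.7 = 9.809
  28–30: (6,480/12,000) × 42.6 = 23.004
  31–63: (2,160/12,000) × 48.2 = 8.676
  64+: (1,320/12,000) × 29.6 = 3.256
Post-stratified estimate = 44.745 → 44.7%.

44.7%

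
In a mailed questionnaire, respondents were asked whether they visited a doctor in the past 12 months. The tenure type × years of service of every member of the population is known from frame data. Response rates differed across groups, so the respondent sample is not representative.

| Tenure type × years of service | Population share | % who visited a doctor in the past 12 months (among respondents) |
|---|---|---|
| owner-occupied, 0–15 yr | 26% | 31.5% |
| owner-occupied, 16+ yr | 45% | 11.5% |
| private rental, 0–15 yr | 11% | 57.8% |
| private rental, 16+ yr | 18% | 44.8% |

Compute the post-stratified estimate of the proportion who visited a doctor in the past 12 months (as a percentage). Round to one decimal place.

Reweight to the known tenure type × years of service distribution:
  owner-occupied, 0–15 yr: 0.26 × 31.5 = 8.19
  owner-occupied, 16+ yr: 0.45 × 11.5 = 5.175
  private rental, 0–15 yr: 0.11 × 57.8 = 6.358
  private rental, 16+ yr: 0.18 × 44.8 = 8.064
Post-stratified estimate = 27.787 → 27.8%.

27.8%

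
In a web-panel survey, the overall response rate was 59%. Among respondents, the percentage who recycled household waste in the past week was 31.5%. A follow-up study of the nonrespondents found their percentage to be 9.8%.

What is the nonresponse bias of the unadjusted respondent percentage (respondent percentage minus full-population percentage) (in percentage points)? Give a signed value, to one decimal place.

+8.9 percentage points

Nonresponse fraction = 1 − 0.59 = 0.41.
Bias = (nonresponse fraction) × (respondent percentage − nonrespondent percentage)
     = 0.41 × (31.5 − 9.8) = 0.41 × 21.7 = 8.897.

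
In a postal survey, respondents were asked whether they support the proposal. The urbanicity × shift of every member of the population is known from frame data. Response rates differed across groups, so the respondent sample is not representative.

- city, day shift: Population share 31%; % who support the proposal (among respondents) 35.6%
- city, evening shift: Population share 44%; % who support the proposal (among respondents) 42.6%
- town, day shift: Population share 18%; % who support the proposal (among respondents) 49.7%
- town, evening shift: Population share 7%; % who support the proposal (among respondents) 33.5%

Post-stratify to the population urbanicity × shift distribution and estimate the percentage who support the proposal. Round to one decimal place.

41.1%

Reweight to the known urbanicity × shift distribution:
  city, day shift: 0.31 × 35.6 = 11.036
  city, evening shift: 0.44 × 42.6 = 18.744
  town, day shift: 0.18 × 49.7 = 8.946
  town, evening shift: 0.07 × 33.5 = 2.345
Post-stratified estimate = 41.071 → 41.1%.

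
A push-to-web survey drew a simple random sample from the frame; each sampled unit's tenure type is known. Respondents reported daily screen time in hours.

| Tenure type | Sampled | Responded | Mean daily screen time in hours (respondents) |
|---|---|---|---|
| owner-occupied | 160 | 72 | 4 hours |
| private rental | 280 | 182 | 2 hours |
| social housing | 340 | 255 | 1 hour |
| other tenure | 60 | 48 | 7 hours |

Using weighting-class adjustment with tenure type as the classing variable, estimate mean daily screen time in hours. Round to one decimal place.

Response rates by class: owner-occupied 72/160 = 45%, private rental 182/280 = 65%, social housing 255/340 = 75%, other tenure 48/60 = 80%.
With weight = n_sampled/n_responded per class, the weighted class total is n_sampled:
  owner-occupied: 160 × 4 = 640
  private rental: 280 × 2 = 560
  social housing: 340 × 1 = 340
  other tenure: 60 × 7 = 420
Adjusted estimate = 1960 / 840 = 2.33333 → 2.3.

2.3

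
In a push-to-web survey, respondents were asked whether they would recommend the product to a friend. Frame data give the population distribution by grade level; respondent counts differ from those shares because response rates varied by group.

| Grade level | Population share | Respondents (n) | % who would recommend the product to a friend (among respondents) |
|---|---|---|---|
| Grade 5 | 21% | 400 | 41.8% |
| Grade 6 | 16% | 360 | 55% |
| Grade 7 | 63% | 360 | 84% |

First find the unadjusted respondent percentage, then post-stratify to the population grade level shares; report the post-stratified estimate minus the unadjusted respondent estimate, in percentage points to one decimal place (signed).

+10.9 percentage points

Unadjusted (pooled respondent) estimate weights by respondent counts:
  (400/1120)×41.8 + (360/1120)×55 + (360/1120)×84 = 59.6071%
Post-stratifying to population shares instead:
  0.21×41.8 + 0.16×55 + 0.63×84 = 70.498%
Difference = 70.498 − 59.6071 = 10.8909 pp.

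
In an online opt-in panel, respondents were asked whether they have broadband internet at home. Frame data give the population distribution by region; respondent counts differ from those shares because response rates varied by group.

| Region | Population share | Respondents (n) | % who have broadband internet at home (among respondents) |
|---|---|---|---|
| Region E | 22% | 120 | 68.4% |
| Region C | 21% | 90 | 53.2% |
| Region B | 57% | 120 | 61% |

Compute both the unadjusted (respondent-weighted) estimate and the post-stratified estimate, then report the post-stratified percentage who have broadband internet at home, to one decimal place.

Without adjustment, the pooled respondent share is:
  (120/330)×68.4 + (90/330)×53.2 + (120/330)×61 = 61.5636%
Reweighting by population region shares:
  0.22×68.4 + 0.21×53.2 + 0.57×61 = 60.99%

61.0%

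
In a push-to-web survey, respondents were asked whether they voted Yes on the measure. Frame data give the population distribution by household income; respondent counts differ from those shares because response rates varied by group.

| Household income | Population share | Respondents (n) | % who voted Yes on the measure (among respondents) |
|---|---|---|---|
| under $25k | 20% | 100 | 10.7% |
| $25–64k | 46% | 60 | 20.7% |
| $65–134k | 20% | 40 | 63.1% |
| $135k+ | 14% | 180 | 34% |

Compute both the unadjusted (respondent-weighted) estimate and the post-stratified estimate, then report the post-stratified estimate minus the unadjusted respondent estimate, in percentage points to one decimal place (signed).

+0.2 percentage points

Unadjusted (pooled respondent) estimate weights by respondent counts:
  (100/380)×10.7 + (60/380)×20.7 + (40/380)×63.1 + (180/380)×34 = 28.8316%
Post-stratified estimate weights by population shares:
  0.2×10.7 + 0.46×20.7 + 0.2×63.1 + 0.14×34 = 29.042%
Difference = 29.042 − 28.8316 = 0.2104 pp.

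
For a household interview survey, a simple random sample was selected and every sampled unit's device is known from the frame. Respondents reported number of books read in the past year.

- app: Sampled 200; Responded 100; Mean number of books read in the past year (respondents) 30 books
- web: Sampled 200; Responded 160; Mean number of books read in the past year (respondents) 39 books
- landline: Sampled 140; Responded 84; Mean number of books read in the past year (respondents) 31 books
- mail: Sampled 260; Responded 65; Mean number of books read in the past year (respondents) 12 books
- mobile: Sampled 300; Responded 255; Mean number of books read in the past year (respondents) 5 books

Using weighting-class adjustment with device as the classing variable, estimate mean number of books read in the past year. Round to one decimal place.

20.7

Response rates by class: app 100/200 = 50%, web 160/200 = 80%, landline 84/140 = 60%, mail 65/260 = 25%, mobile 255/300 = 85%.
With weight = n_sampled/n_responded per class, the weighted class total is n_sampled:
  app: 200 × 30 = 6000
  web: 200 × 39 = 7800
  landline: 140 × 31 = 4340
  mail: 260 × 12 = 3120
  mobile: 300 × 5 = 1500
Adjusted estimate = 22,760 / 1,100 = 20.6909 → 20.7.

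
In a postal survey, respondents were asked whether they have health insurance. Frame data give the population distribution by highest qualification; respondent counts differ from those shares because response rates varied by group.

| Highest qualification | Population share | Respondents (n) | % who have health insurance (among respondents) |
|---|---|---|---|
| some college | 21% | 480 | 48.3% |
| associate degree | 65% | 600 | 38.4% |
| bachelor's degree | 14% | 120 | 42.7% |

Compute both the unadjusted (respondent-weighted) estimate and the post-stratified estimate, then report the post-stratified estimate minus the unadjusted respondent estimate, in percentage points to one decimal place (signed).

Without adjustment, the pooled respondent share is:
  (480/1200)×48.3 + (600/1200)×38.4 + (120/1200)×42.7 = 42.79%
Post-stratifying to population shares instead:
  0.21×48.3 + 0.65×38.4 + 0.14×42.7 = 41.081%
Difference = 41.081 − 42.79 = -1.709 pp.

-1.7 percentage points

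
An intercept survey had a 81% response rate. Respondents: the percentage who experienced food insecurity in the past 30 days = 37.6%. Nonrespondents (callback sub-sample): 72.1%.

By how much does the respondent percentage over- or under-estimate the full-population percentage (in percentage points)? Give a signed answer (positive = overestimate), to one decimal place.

Nonresponse fraction = 1 − 0.81 = 0.19.
Bias = (nonresponse fraction) × (respondent percentage − nonrespondent percentage)
     = 0.19 × (37.6 − 72.1) = 0.19 × -34.5 = -6.555.

-6.6 percentage points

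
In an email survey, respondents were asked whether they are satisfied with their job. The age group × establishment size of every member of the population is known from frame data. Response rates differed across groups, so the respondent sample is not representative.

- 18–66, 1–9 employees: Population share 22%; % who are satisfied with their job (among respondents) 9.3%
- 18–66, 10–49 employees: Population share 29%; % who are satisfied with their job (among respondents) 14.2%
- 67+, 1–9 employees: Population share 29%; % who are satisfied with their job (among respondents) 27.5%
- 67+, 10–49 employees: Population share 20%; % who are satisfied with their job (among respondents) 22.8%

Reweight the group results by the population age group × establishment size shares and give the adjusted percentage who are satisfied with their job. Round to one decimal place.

Each cell contributes population-share × respondent value:
  18–66, 1–9 employees: 0.22 × 9.3 = 2.046
  18–66, 10–49 employees: 0.29 × 14.2 = 4.118
  67+, 1–9 employees: 0.29 × 27.5 = 7.975
  67+, 10–49 employees: 0.2 × 22.8 = 4.56
Post-stratified estimate = 18.699 → 18.7%.

18.7%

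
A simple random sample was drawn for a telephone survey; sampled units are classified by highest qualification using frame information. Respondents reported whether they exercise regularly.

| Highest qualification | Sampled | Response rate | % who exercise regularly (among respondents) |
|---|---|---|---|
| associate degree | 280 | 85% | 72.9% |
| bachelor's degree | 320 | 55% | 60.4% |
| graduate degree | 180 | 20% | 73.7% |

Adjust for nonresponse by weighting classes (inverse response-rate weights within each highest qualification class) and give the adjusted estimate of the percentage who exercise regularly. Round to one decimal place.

With weight = n_sampled/n_responded per class, the weighted class total is n_sampled:
  associate degree: 280 × 72.9 = 20,412
  bachelor's degree: 320 × 60.4 = 19,328
  graduate degree: 180 × 73.7 = 13,266
Adjusted estimate = 53,006 / 780 = 67.9564 → 68.0%.

68.0%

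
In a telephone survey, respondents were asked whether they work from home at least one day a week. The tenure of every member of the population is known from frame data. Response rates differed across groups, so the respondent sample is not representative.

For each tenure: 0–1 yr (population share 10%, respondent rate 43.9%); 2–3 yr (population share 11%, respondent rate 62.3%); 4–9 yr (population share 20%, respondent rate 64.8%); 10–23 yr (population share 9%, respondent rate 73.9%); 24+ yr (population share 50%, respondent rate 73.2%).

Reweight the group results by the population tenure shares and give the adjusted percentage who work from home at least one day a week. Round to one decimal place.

67.5%

Each cell contributes population-share × respondent value:
  0–1 yr: 0.1 × 43.9 = 4.39
  2–3 yr: 0.11 × 62.3 = 6.853
  4–9 yr: 0.2 × 64.8 = 12.96
  10–23 yr: 0.09 × 73.9 = 6.651
  24+ yr: 0.5 × 73.2 = 36.6
Post-stratified estimate = 67.454 → 67.5%.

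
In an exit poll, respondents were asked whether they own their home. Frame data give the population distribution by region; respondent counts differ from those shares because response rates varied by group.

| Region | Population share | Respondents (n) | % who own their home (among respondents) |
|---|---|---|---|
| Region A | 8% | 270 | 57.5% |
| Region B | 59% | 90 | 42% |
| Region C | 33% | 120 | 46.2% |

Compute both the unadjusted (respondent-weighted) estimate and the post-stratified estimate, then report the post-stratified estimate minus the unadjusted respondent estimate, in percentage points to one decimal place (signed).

-7.1 percentage points

Without adjustment, the pooled respondent share is:
  (270/480)×57.5 + (90/480)×42 + (120/480)×46.2 = 51.7687%
Reweighting by population region shares:
  0.08×57.5 + 0.59×42 + 0.33×46.2 = 44.626%
Difference = 44.626 − 51.7687 = -7.1427 pp.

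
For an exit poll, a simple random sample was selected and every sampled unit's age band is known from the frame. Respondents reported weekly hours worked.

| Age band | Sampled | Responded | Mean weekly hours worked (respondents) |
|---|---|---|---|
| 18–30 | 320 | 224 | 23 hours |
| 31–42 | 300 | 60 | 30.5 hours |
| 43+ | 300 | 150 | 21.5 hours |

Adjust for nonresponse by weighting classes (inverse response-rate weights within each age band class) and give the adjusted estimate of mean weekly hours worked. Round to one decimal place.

25.0

Response rates by class: 18–30 224/320 = 70%, 31–42 60/300 = 20%, 43+ 150/300 = 50%.
Each respondent's weight = sampled/responded in their class; summing within a class gives n_sampled, so:
  18–30: 320 × 23 = 7360
  31–42: 300 × 30.5 = 9150
  43+: 300 × 21.5 = 6450
Adjusted estimate = 22,960 / 920 = 24.9565 → 25.0.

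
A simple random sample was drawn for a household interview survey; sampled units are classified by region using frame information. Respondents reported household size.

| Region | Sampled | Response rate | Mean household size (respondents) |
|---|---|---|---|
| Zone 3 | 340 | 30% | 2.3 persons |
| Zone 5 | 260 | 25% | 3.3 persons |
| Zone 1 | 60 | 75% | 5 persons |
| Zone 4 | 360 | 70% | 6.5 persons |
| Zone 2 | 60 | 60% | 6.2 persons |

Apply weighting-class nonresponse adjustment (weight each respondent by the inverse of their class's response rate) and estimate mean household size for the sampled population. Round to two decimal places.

4.31

With weight = n_sampled/n_responded per class, the weighted class total is n_sampled:
  Zone 3: 340 × 2.3 = 782
  Zone 5: 260 × 3.3 = 858
  Zone 1: 60 × 5 = 300
  Zone 4: 360 × 6.5 = 2340
  Zone 2: 60 × 6.2 = 372
Adjusted estimate = 4652 / 1,080 = 4.30741 → 4.31.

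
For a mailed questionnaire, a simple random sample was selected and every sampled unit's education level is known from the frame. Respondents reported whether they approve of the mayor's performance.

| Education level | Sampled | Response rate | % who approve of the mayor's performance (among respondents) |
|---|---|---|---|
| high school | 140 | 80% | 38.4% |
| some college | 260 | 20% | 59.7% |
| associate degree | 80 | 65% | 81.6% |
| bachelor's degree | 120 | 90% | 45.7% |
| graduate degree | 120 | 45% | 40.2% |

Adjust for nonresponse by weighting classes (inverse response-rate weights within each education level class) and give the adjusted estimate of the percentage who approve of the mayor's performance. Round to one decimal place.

52.4%

With weight = n_sampled/n_responded per class, the weighted class total is n_sampled:
  high school: 140 × 38.4 = 5376
  some college: 260 × 59.7 = 15,522
  associate degree: 80 × 81.6 = 6528
  bachelor's degree: 120 × 45.7 = 5484
  graduate degree: 120 × 40.2 = 4824
Adjusted estimate = 37,734 / 720 = 52.4083 → 52.4%.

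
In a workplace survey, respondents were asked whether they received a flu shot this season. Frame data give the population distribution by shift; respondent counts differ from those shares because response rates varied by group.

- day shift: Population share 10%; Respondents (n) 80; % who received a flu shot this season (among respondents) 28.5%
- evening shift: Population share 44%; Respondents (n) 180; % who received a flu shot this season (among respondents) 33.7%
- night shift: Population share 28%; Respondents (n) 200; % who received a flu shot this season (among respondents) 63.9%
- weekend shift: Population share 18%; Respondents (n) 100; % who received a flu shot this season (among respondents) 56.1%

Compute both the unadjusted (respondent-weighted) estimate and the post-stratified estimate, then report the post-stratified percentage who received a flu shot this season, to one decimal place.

45.7%

Unadjusted (pooled respondent) estimate weights by respondent counts:
  (80/560)×28.5 + (180/560)×33.7 + (200/560)×63.9 + (100/560)×56.1 = 47.7429%
Reweighting by population shift shares:
  0.1×28.5 + 0.44×33.7 + 0.28×63.9 + 0.18×56.1 = 45.668%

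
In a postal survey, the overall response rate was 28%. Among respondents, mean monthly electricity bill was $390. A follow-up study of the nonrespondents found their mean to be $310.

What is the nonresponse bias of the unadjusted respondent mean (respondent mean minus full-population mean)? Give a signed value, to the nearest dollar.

+$58

Nonresponse fraction = 1 − 0.28 = 0.72.
Bias = (nonresponse fraction) × (respondent mean − nonrespondent mean)
     = 0.72 × (390 − 310) = 0.72 × 80 = 57.6.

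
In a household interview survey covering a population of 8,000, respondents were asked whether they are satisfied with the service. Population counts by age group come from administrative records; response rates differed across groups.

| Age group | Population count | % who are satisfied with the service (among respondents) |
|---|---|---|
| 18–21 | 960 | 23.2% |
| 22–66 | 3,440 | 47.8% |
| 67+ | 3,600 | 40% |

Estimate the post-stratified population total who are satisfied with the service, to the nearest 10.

Each cell contributes its population count × the respondent rate:
  18–21: 960 × 23.2% = 222.72
  22–66: 3,440 × 47.8% = 1644.32
  67+: 3,600 × 40% = 1440
Estimated total = 3307.04 → 3,310.

3,310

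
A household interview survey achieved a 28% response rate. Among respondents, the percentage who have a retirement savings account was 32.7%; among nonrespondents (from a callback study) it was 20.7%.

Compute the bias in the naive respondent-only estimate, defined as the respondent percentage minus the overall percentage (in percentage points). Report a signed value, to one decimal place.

+8.6 percentage points

Nonresponse fraction = 1 − 0.28 = 0.72.
Bias = (nonresponse fraction) × (respondent percentage − nonrespondent percentage)
     = 0.72 × (32.7 − 20.7) = 0.72 × 12 = 8.64.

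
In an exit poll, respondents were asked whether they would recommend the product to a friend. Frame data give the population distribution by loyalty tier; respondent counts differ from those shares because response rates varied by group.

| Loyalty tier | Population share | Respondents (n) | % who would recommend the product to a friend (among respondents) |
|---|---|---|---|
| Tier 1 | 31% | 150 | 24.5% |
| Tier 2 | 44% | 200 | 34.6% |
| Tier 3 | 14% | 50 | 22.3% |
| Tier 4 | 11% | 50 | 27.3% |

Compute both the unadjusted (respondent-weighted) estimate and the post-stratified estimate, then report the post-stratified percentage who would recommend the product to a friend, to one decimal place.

28.9%

Unadjusted (pooled respondent) estimate weights by respondent counts:
  (150/450)×24.5 + (200/450)×34.6 + (50/450)×22.3 + (50/450)×27.3 = 29.0556%
Post-stratified estimate weights by population shares:
  0.31×24.5 + 0.44×34.6 + 0.14×22.3 + 0.11×27.3 = 28.944%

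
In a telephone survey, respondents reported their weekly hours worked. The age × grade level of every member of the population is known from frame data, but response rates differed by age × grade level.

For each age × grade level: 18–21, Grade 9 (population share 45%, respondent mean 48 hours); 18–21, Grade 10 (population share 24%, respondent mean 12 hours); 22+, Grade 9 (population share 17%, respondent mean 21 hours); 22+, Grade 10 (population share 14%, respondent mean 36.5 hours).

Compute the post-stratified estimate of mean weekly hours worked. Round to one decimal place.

33.2

Post-stratification weights by population share, not respondent share:
  18–21, Grade 9: 0.45 × 48 = 21.6
  18–21, Grade 10: 0.24 × 12 = 2.88
  22+, Grade 9: 0.17 × 21 = 3.57
  22+, Grade 10: 0.14 × 36.5 = 5.11
Post-stratified estimate = 33.16 → 33.2.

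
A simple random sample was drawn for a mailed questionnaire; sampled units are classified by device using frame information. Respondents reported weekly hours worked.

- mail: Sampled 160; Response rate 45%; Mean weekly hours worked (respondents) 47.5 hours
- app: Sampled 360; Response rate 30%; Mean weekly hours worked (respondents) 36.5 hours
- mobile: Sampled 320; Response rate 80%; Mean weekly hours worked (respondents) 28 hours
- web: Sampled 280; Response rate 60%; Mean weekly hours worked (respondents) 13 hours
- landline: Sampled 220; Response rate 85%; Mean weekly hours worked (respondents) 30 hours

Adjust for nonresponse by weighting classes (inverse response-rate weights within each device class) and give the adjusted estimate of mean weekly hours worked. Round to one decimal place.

29.8

Each respondent's weight = sampled/responded in their class; summing within a class gives n_sampled, so:
  mail: 160 × 47.5 = 7600
  app: 360 × 36.5 = 13,140
  mobile: 320 × 28 = 8960
  web: 280 × 13 = 3640
  landline: 220 × 30 = 6600
Adjusted estimate = 39,940 / 1,340 = 29.806 → 29.8.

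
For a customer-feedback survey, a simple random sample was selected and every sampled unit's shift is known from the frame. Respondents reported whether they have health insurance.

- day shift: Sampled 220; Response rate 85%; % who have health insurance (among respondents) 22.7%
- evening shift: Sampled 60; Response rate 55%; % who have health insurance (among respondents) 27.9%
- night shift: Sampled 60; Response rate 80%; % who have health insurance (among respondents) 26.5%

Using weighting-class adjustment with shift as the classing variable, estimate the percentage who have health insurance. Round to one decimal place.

Weighting each respondent by the inverse class response rate inflates each class back to its sampled size, so the class weight is n_sampled:
  day shift: 220 × 22.7 = 4994
  evening shift: 60 × 27.9 = 1674
  night shift: 60 × 26.5 = 1590
Adjusted estimate = 8258 / 340 = 24.2882 → 24.3%.

24.3%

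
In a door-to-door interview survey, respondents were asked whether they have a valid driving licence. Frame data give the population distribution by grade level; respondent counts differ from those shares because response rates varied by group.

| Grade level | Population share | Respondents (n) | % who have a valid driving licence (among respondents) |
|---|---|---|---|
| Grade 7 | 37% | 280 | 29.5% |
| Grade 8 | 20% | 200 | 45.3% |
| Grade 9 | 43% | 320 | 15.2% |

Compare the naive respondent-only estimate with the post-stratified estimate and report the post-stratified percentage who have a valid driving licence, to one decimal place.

26.5%

Naive respondent-only estimate (weights = respondent counts):
  (280/800)×29.5 + (200/800)×45.3 + (320/800)×15.2 = 27.73%
Post-stratifying to population shares instead:
  0.37×29.5 + 0.2×45.3 + 0.43×15.2 = 26.511%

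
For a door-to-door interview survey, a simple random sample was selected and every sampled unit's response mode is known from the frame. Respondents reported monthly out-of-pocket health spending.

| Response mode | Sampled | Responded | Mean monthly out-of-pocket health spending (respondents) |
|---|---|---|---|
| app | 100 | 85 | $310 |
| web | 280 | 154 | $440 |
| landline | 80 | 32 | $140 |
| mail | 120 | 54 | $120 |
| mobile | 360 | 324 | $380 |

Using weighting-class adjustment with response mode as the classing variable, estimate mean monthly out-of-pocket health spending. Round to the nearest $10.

$340

Class response rates: app 85/100 = 85%, web 154/280 = 55%, landline 32/80 = 40%, mail 54/120 = 45%, mobile 324/360 = 90%.
With weight = n_sampled/n_responded per class, the weighted class total is n_sampled:
  app: 100 × 310 = 31,000
  web: 280 × 440 = 123,200
  landline: 80 × 140 = 11,200
  mail: 120 × 120 = 14,400
  mobile: 360 × 380 = 136,800
Adjusted estimate = 316,600 / 940 = 336.809 → $340.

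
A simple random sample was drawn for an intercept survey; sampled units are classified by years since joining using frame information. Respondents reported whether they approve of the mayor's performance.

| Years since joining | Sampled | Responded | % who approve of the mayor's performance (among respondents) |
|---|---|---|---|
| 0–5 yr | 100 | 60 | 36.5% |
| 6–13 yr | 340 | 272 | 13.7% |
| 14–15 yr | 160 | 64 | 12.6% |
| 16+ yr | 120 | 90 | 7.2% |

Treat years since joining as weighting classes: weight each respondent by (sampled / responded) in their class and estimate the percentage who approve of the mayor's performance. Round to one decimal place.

15.5%

Class response rates: 0–5 yr 60/100 = 60%, 6–13 yr 272/340 = 80%, 14–15 yr 64/160 = 40%, 16+ yr 90/120 = 75%.
With weight = n_sampled/n_responded per class, the weighted class total is n_sampled:
  0–5 yr: 100 × 36.5 = 3650
  6–13 yr: 340 × 13.7 = 4658
  14–15 yr: 160 × 12.6 = 2016
  16+ yr: 120 × 7.2 = 864
Adjusted estimate = 11,188 / 720 = 15.5389 → 15.5%.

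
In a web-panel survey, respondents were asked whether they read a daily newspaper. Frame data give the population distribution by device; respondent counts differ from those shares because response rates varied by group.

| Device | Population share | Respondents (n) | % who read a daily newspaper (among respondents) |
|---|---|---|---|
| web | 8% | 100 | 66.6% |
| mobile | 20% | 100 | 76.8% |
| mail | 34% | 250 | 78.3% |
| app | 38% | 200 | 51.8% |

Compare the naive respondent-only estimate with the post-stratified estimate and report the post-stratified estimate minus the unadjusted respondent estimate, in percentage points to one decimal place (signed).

Without adjustment, the pooled respondent share is:
  (100/650)×66.6 + (100/650)×76.8 + (250/650)×78.3 + (200/650)×51.8 = 68.1154%
Post-stratified estimate weights by population shares:
  0.08×66.6 + 0.2×76.8 + 0.34×78.3 + 0.38×51.8 = 66.994%
Difference = 66.994 − 68.1154 = -1.1214 pp.

-1.1 percentage points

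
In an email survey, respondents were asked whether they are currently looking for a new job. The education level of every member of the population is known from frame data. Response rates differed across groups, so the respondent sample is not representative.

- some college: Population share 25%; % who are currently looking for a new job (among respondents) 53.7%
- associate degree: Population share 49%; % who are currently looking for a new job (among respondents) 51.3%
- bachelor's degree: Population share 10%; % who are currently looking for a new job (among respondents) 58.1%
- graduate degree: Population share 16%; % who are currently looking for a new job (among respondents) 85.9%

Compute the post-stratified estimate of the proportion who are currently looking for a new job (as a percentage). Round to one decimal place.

Reweight to the known education level distribution:
  some college: 0.25 × 53.7 = 13.425
  associate degree: 0.49 × 51.3 = 25.137
  bachelor's degree: 0.1 × 58.1 = 5.81
  graduate degree: 0.16 × 85.9 = 13.744
Post-stratified estimate = 58.116 → 58.1%.

58.1%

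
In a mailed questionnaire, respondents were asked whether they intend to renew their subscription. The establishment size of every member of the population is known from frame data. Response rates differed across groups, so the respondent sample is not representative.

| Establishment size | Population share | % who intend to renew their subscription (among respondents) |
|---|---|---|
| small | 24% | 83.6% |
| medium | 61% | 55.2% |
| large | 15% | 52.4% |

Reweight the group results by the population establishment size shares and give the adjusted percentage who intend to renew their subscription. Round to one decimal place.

Reweight to the known establishment size distribution:
  small: 0.24 × 83.6 = 20.064
  medium: 0.61 × 55.2 = 33.672
  large: 0.15 × 52.4 = 7.86
Post-stratified estimate = 61.596 → 61.6%.

61.6%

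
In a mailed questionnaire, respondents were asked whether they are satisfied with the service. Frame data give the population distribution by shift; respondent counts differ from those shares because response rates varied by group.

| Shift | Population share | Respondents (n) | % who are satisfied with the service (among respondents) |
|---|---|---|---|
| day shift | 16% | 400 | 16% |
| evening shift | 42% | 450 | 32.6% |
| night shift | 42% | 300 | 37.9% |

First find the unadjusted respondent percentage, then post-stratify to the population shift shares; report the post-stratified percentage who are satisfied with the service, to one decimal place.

Unadjusted (pooled respondent) estimate weights by respondent counts:
  (400/1150)×16 + (450/1150)×32.6 + (300/1150)×37.9 = 28.2087%
Post-stratifying to population shares instead:
  0.16×16 + 0.42×32.6 + 0.42×37.9 = 32.17%

32.2%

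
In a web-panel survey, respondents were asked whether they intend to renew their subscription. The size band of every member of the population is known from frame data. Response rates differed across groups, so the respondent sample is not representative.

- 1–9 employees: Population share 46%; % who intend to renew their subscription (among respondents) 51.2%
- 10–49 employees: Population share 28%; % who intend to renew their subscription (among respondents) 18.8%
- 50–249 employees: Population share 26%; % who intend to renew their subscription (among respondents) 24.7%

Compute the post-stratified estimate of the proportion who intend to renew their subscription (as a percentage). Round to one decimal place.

35.2%

Post-stratification weights by population share, not respondent share:
  1–9 employees: 0.46 × 51.2 = 23.552
  10–49 employees: 0.28 × 18.8 = 5.264
  50–249 employees: 0.26 × 24.7 = 6.422
Post-stratified estimate = 35.238 → 35.2%.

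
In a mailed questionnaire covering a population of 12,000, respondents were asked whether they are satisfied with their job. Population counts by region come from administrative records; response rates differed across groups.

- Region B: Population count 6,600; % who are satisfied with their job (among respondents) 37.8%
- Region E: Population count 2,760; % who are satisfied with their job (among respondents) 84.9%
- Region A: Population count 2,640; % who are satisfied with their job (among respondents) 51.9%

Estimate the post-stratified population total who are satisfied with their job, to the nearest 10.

Estimated count per cell = population count × respondent percentage:
  Region B: 6,600 × 37.8% = 2494.8
  Region E: 2,760 × 84.9% = 2343.24
  Region A: 2,640 × 51.9% = 1370.16
Estimated total = 6208.2 → 6,210.

6,210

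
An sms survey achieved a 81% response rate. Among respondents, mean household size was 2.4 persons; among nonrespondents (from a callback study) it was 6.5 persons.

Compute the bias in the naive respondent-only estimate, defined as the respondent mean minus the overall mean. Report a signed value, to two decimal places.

Nonresponse fraction = 1 − 0.81 = 0.19.
Bias = (nonresponse fraction) × (respondent mean − nonrespondent mean)
     = 0.19 × (2.4 − 6.5) = 0.19 × -4.1 = -0.779.

-0.78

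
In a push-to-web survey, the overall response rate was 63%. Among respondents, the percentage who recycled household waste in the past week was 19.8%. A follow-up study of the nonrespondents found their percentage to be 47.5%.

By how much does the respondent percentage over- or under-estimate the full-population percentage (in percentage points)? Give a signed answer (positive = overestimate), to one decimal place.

Nonresponse fraction = 1 − 0.63 = 0.37.
Bias = (nonresponse fraction) × (respondent percentage − nonrespondent percentage)
     = 0.37 × (19.8 − 47.5) = 0.37 × -27.7 = -10.249.

-10.2 percentage points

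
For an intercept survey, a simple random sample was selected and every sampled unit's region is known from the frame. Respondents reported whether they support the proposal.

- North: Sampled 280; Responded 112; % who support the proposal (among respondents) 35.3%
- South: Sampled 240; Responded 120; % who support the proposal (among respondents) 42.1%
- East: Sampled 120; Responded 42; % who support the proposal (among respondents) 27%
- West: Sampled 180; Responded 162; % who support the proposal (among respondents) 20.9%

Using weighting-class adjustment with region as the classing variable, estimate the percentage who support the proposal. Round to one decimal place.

32.9%

Class response rates: North 112/280 = 40%, South 120/240 = 50%, East 42/120 = 35%, West 162/180 = 90%.
With weight = n_sampled/n_responded per class, the weighted class total is n_sampled:
  North: 280 × 35.3 = 9884
  South: 240 × 42.1 = 10,104
  East: 120 × 27 = 3240
  West: 180 × 20.9 = 3762
Adjusted estimate = 26,990 / 820 = 32.9146 → 32.9%.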